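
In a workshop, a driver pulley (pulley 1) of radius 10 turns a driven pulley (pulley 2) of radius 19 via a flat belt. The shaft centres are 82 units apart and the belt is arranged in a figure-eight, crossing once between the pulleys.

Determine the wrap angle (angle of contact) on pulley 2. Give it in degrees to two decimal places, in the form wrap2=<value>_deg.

crossed belt: β = asin((r1+r2)/C) = asin(29/82) = 20.7113°
wrap1 = wrap2 = π + 2β = 221.4225°

wrap2=221.42_deg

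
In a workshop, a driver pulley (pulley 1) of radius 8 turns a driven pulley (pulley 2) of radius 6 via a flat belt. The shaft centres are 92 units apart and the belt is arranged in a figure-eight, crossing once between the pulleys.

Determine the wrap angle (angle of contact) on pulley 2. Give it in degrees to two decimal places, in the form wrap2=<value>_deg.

crossed belt: β = asin((r1+r2)/C) = asin(14/92) = 8.7529°
wrap1 = wrap2 = π + 2β = 197.5059°

wrap2=197.51_deg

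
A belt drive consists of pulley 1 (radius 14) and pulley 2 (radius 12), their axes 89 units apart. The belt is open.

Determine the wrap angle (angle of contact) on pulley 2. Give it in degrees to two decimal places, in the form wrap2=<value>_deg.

open belt: β = asin((r2−r1)/C) = asin(-2/89) = -1.2877°
wrap1 = π − 2β = 182.5753°
wrap2 = π + 2β = 177.4247°

wrap2=177.42_deg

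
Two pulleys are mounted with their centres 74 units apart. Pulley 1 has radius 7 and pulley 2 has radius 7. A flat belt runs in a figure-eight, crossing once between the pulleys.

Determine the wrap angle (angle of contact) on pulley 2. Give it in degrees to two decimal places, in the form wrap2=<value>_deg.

crossed belt: β = asin((r1+r2)/C) = asin(14/74) = 10.9055°
wrap1 = wrap2 = π + 2β = 201.8109°

wrap2=201.81_deg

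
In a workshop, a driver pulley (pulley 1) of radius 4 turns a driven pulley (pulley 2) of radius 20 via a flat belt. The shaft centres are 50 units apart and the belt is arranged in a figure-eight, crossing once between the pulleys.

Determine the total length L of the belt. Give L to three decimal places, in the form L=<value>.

L=187.156

crossed belt: β = asin((r1+r2)/C) = asin(24/50) = 28.6854°
wrap1 = wrap2 = π + 2β = 237.3708°
tangent length = C·cosβ = 43.8634
L = (r1+r2)·wrap + 2·C·cosβ = 24·4.1429 + 2·43.8634 = 187.1565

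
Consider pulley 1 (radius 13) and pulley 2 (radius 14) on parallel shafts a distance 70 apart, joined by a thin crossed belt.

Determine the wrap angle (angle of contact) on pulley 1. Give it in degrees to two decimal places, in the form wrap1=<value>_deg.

crossed belt: β = asin((r1+r2)/C) = asin(27/70) = 22.6881°
wrap1 = wrap2 = π + 2β = 225.3762°

wrap1=225.38_deg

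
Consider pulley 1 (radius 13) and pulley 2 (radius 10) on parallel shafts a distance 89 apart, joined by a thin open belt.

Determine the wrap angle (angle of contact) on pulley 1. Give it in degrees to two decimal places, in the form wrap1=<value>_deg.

wrap1=183.86_deg

open belt: β = asin((r2−r1)/C) = asin(-3/89) = -1.9317°
wrap1 = π − 2β = 183.8634°
wrap2 = π + 2β = 176.1366°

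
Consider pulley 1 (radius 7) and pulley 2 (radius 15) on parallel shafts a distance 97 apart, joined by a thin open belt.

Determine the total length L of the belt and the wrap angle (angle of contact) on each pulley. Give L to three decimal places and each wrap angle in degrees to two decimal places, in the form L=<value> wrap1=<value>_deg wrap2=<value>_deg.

open belt: β = asin((r2−r1)/C) = asin(8/97) = 4.7308°
wrap1 = π − 2β = 170.5384°
wrap2 = π + 2β = 189.4616°
tangent length = C·cosβ = 96.6695
L = r1·wrap1 + r2·wrap2 + 2·C·cosβ = 7·2.9765 + 15·3.3067 + 2·96.6695 = 263.7752

L=263.775 wrap1=170.54_deg wrap2=189.46_deg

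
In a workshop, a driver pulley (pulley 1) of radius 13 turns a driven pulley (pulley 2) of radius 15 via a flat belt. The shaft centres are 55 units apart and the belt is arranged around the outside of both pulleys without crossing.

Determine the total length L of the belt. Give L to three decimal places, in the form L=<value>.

L=198.037

open belt: β = asin((r2−r1)/C) = asin(2/55) = 2.0839°
wrap1 = π − 2β = 175.8321°
wrap2 = π + 2β = 184.1679°
tangent length = C·cosβ = 54.9636
L = r1·wrap1 + r2·wrap2 + 2·C·cosβ = 13·3.0688 + 15·3.2143 + 2·54.9636 = 198.0373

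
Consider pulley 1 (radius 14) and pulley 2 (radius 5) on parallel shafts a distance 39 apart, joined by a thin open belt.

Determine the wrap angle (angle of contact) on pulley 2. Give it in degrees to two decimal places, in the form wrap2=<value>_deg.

open belt: β = asin((r2−r1)/C) = asin(-9/39) = -13.3424°
wrap1 = π − 2β = 206.6847°
wrap2 = π + 2β = 153.3153°

wrap2=153.32_deg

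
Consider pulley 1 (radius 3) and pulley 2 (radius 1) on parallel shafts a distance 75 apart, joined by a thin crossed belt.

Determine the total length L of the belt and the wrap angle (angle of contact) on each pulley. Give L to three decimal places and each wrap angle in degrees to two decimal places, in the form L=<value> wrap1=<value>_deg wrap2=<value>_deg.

L=162.780 wrap1=186.11_deg wrap2=186.11_deg

crossed belt: β = asin((r1+r2)/C) = asin(4/75) = 3.0572°
wrap1 = wrap2 = π + 2β = 186.1145°
tangent length = C·cosβ = 74.8933
L = (r1+r2)·wrap + 2·C·cosβ = 4·3.2483 + 2·74.8933 = 162.7798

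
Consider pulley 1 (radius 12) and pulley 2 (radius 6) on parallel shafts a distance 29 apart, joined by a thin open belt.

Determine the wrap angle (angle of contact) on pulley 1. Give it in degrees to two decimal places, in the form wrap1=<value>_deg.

wrap1=203.88_deg

open belt: β = asin((r2−r1)/C) = asin(-6/29) = -11.9405°
wrap1 = π − 2β = 203.8811°
wrap2 = π + 2β = 156.1189°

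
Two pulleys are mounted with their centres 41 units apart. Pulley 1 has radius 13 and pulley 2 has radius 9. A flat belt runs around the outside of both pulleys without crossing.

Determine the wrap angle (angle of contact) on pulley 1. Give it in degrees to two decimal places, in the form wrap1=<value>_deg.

open belt: β = asin((r2−r1)/C) = asin(-4/41) = -5.5987°
wrap1 = π − 2β = 191.1975°
wrap2 = π + 2β = 168.8025°

wrap1=191.20_deg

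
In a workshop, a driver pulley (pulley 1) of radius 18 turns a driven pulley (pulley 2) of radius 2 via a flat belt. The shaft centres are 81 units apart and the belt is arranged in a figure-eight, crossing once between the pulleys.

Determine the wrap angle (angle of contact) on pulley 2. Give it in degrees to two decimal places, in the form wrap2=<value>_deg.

crossed belt: β = asin((r1+r2)/C) = asin(20/81) = 14.2949°
wrap1 = wrap2 = π + 2β = 208.5899°

wrap2=208.59_deg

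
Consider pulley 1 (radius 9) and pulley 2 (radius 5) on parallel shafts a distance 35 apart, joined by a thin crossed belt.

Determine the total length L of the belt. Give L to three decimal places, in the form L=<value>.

crossed belt: β = asin((r1+r2)/C) = asin(14/35) = 23.5782°
wrap1 = wrap2 = π + 2β = 227.1564°
tangent length = C·cosβ = 32.0780
L = (r1+r2)·wrap + 2·C·cosβ = 14·3.9646 + 2·32.0780 = 119.6608

L=119.661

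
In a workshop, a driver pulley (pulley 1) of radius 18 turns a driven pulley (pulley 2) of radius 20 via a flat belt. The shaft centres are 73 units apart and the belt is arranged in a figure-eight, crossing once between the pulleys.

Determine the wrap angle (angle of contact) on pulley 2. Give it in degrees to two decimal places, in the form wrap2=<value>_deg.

crossed belt: β = asin((r1+r2)/C) = asin(38/73) = 31.3690°
wrap1 = wrap2 = π + 2β = 242.7380°

wrap2=242.74_deg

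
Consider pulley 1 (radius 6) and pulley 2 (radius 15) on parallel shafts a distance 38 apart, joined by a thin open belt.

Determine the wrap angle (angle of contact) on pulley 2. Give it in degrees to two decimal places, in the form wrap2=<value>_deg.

open belt: β = asin((r2−r1)/C) = asin(9/38) = 13.7002°
wrap1 = π − 2β = 152.5995°
wrap2 = π + 2β = 207.4005°

wrap2=207.40_deg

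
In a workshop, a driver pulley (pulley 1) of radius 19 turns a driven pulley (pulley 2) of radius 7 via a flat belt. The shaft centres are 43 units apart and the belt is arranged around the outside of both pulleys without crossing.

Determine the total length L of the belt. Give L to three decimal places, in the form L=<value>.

L=171.053

open belt: β = asin((r2−r1)/C) = asin(-12/43) = -16.2047°
wrap1 = π − 2β = 212.4094°
wrap2 = π + 2β = 147.5906°
tangent length = C·cosβ = 41.2916
L = r1·wrap1 + r2·wrap2 + 2·C·cosβ = 19·3.7072 + 7·2.5759 + 2·41.2916 = 171.0525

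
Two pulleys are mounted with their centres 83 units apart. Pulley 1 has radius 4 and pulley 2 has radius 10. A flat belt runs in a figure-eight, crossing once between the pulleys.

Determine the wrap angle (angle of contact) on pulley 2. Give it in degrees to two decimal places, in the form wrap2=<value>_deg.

crossed belt: β = asin((r1+r2)/C) = asin(14/83) = 9.7108°
wrap1 = wrap2 = π + 2β = 199.4215°

wrap2=199.42_deg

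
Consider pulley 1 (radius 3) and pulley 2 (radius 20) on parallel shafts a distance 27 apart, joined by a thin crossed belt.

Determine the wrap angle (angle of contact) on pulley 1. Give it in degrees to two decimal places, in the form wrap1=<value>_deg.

crossed belt: β = asin((r1+r2)/C) = asin(23/27) = 58.4137°
wrap1 = wrap2 = π + 2β = 296.8273°

wrap1=296.83_deg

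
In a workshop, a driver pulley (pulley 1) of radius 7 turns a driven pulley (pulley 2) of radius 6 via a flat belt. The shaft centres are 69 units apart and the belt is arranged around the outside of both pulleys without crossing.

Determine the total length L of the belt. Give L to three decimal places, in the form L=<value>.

L=178.855

open belt: β = asin((r2−r1)/C) = asin(-1/69) = -0.8304°
wrap1 = π − 2β = 181.6608°
wrap2 = π + 2β = 178.3392°
tangent length = C·cosβ = 68.9928
L = r1·wrap1 + r2·wrap2 + 2·C·cosβ = 7·3.1706 + 6·3.1126 + 2·68.9928 = 178.8552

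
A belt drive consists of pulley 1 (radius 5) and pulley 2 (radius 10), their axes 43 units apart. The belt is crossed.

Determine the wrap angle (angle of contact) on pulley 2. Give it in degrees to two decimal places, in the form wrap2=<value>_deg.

crossed belt: β = asin((r1+r2)/C) = asin(15/43) = 20.4162°
wrap1 = wrap2 = π + 2β = 220.8324°

wrap2=220.83_deg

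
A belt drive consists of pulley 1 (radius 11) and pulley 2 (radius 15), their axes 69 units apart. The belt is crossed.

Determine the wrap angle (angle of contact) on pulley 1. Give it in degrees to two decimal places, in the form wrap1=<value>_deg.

crossed belt: β = asin((r1+r2)/C) = asin(26/69) = 22.1363°
wrap1 = wrap2 = π + 2β = 224.2726°

wrap1=224.27_deg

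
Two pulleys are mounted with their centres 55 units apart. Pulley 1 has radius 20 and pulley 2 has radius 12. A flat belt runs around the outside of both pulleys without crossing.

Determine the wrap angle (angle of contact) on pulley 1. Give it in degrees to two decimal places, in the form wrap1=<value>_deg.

wrap1=196.73_deg

open belt: β = asin((r2−r1)/C) = asin(-8/55) = -8.3636°
wrap1 = π − 2β = 196.7272°
wrap2 = π + 2β = 163.2728°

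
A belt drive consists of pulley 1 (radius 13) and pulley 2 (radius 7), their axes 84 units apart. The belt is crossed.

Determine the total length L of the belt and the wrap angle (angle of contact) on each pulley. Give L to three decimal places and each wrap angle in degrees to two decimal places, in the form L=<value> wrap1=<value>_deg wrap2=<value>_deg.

L=235.617 wrap1=207.55_deg wrap2=207.55_deg

crossed belt: β = asin((r1+r2)/C) = asin(20/84) = 13.7741°
wrap1 = wrap2 = π + 2β = 207.5483°
tangent length = C·cosβ = 81.5843
L = (r1+r2)·wrap + 2·C·cosβ = 20·3.6224 + 2·81.5843 = 235.6166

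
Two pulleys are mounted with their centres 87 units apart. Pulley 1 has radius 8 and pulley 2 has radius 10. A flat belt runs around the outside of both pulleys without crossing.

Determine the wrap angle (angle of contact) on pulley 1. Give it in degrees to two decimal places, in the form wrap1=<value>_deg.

wrap1=177.37_deg

open belt: β = asin((r2−r1)/C) = asin(2/87) = 1.3173°
wrap1 = π − 2β = 177.3655°
wrap2 = π + 2β = 182.6345°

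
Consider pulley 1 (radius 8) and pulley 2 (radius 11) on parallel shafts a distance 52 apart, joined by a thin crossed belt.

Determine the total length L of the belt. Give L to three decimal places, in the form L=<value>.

L=170.713

crossed belt: β = asin((r1+r2)/C) = asin(19/52) = 21.4313°
wrap1 = wrap2 = π + 2β = 222.8625°
tangent length = C·cosβ = 48.4045
L = (r1+r2)·wrap + 2·C·cosβ = 19·3.8897 + 2·48.4045 = 170.7131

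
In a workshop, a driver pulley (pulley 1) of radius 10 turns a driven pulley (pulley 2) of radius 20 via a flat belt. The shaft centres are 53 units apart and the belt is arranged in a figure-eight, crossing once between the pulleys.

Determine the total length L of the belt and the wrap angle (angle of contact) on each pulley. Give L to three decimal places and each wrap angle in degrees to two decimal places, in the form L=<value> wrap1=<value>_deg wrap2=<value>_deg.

L=217.733 wrap1=248.95_deg wrap2=248.95_deg

crossed belt: β = asin((r1+r2)/C) = asin(30/53) = 34.4744°
wrap1 = wrap2 = π + 2β = 248.9488°
tangent length = C·cosβ = 43.6921
L = (r1+r2)·wrap + 2·C·cosβ = 30·4.3450 + 2·43.6921 = 217.7335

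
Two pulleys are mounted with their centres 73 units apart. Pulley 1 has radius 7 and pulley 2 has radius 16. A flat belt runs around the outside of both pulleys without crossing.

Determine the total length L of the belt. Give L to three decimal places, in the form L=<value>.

open belt: β = asin((r2−r1)/C) = asin(9/73) = 7.0819°
wrap1 = π − 2β = 165.8362°
wrap2 = π + 2β = 194.1638°
tangent length = C·cosβ = 72.4431
L = r1·wrap1 + r2·wrap2 + 2·C·cosβ = 7·2.8944 + 16·3.3888 + 2·72.4431 = 219.3676

L=219.368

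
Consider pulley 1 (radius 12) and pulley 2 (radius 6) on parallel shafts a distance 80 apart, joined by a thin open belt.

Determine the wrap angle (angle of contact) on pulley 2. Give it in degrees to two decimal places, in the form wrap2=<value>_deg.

wrap2=171.40_deg

open belt: β = asin((r2−r1)/C) = asin(-6/80) = -4.3012°
wrap1 = π − 2β = 188.6024°
wrap2 = π + 2β = 171.3976°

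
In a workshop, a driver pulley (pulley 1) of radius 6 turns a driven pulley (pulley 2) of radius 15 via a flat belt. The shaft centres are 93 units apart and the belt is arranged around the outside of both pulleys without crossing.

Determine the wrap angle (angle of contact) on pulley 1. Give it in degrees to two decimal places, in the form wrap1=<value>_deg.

open belt: β = asin((r2−r1)/C) = asin(9/93) = 5.5534°
wrap1 = π − 2β = 168.8931°
wrap2 = π + 2β = 191.1069°

wrap1=168.89_deg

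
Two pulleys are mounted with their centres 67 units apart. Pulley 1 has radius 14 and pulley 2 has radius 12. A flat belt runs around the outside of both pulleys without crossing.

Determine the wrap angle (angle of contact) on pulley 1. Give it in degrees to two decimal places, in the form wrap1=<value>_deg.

wrap1=183.42_deg

open belt: β = asin((r2−r1)/C) = asin(-2/67) = -1.7106°
wrap1 = π − 2β = 183.4212°
wrap2 = π + 2β = 176.5788°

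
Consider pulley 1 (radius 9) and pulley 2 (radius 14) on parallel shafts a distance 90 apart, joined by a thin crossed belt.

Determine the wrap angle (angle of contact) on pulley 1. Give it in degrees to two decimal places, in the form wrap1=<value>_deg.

crossed belt: β = asin((r1+r2)/C) = asin(23/90) = 14.8065°
wrap1 = wrap2 = π + 2β = 209.6130°

wrap1=209.61_deg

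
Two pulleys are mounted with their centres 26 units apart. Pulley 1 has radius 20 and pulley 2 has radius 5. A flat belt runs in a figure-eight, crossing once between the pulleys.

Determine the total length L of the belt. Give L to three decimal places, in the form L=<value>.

crossed belt: β = asin((r1+r2)/C) = asin(25/26) = 74.0576°
wrap1 = wrap2 = π + 2β = 328.1153°
tangent length = C·cosβ = 7.1414
L = (r1+r2)·wrap + 2·C·cosβ = 25·5.7267 + 2·7.1414 = 157.4501

L=157.450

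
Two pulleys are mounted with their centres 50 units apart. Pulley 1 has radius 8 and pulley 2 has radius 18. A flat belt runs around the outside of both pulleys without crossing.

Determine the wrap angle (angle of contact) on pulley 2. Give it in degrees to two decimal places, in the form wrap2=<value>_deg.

open belt: β = asin((r2−r1)/C) = asin(10/50) = 11.5370°
wrap1 = π − 2β = 156.9261°
wrap2 = π + 2β = 203.0739°

wrap2=203.07_deg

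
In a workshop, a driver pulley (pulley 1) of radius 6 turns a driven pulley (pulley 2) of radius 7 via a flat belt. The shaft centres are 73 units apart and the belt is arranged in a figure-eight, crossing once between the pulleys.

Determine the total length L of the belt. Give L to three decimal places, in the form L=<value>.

crossed belt: β = asin((r1+r2)/C) = asin(13/73) = 10.2581°
wrap1 = wrap2 = π + 2β = 200.5161°
tangent length = C·cosβ = 71.8331
L = (r1+r2)·wrap + 2·C·cosβ = 13·3.4997 + 2·71.8331 = 189.1620

L=189.162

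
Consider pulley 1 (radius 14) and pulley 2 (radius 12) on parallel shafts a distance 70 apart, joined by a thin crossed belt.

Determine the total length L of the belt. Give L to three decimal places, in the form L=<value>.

crossed belt: β = asin((r1+r2)/C) = asin(26/70) = 21.8037°
wrap1 = wrap2 = π + 2β = 223.6075°
tangent length = C·cosβ = 64.9923
L = (r1+r2)·wrap + 2·C·cosβ = 26·3.9027 + 2·64.9923 = 231.4545

L=231.454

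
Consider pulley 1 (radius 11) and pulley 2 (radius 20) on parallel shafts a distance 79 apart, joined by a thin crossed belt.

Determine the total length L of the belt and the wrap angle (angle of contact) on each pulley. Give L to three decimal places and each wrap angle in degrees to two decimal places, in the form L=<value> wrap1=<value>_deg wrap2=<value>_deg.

L=267.718 wrap1=226.21_deg wrap2=226.21_deg

crossed belt: β = asin((r1+r2)/C) = asin(31/79) = 23.1042°
wrap1 = wrap2 = π + 2β = 226.2085°
tangent length = C·cosβ = 72.6636
L = (r1+r2)·wrap + 2·C·cosβ = 31·3.9481 + 2·72.6636 = 267.7178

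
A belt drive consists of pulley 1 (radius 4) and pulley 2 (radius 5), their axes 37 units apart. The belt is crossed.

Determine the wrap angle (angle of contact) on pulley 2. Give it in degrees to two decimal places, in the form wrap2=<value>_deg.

crossed belt: β = asin((r1+r2)/C) = asin(9/37) = 14.0780°
wrap1 = wrap2 = π + 2β = 208.1561°

wrap2=208.16_deg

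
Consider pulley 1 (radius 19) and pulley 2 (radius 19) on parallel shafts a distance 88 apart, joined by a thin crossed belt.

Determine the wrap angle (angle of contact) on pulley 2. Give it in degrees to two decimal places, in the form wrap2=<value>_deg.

wrap2=231.17_deg

crossed belt: β = asin((r1+r2)/C) = asin(38/88) = 25.5830°
wrap1 = wrap2 = π + 2β = 231.1660°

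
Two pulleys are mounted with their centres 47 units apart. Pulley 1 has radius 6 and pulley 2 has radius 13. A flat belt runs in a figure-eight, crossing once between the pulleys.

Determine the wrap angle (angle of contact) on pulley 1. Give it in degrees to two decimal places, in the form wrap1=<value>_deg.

wrap1=227.69_deg

crossed belt: β = asin((r1+r2)/C) = asin(19/47) = 23.8445°
wrap1 = wrap2 = π + 2β = 227.6889°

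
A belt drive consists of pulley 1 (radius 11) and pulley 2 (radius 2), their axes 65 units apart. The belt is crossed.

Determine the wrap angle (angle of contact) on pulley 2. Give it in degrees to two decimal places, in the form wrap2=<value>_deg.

wrap2=203.07_deg

crossed belt: β = asin((r1+r2)/C) = asin(13/65) = 11.5370°
wrap1 = wrap2 = π + 2β = 203.0739°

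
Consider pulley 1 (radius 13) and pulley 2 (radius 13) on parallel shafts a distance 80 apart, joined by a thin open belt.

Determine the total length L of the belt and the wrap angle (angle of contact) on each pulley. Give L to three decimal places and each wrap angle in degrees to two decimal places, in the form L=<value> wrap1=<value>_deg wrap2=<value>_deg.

L=241.681 wrap1=180.00_deg wrap2=180.00_deg

open belt: β = asin((r2−r1)/C) = asin(0/80) = 0.0000°
wrap1 = π − 2β = 180.0000°
wrap2 = π + 2β = 180.0000°
tangent length = C·cosβ = 80.0000
L = r1·wrap1 + r2·wrap2 + 2·C·cosβ = 13·3.1416 + 13·3.1416 + 2·80.0000 = 241.6814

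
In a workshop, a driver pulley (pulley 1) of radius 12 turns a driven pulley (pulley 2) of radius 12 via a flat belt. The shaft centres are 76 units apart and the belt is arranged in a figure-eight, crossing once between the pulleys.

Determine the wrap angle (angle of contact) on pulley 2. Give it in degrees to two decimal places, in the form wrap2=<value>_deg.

crossed belt: β = asin((r1+r2)/C) = asin(24/76) = 18.4085°
wrap1 = wrap2 = π + 2β = 216.8170°

wrap2=216.82_deg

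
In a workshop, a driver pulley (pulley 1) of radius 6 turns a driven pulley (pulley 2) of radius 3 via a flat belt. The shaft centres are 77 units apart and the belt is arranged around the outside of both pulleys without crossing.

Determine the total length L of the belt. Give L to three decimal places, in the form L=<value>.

L=182.391

open belt: β = asin((r2−r1)/C) = asin(-3/77) = -2.2329°
wrap1 = π − 2β = 184.4657°
wrap2 = π + 2β = 175.5343°
tangent length = C·cosβ = 76.9415
L = r1·wrap1 + r2·wrap2 + 2·C·cosβ = 6·3.2195 + 3·3.0637 + 2·76.9415 = 182.3912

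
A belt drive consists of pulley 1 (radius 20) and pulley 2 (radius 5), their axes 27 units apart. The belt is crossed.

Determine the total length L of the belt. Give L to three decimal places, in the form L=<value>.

crossed belt: β = asin((r1+r2)/C) = asin(25/27) = 67.8084°
wrap1 = wrap2 = π + 2β = 315.6168°
tangent length = C·cosβ = 10.1980
L = (r1+r2)·wrap + 2·C·cosβ = 25·5.5086 + 2·10.1980 = 158.1099

L=158.110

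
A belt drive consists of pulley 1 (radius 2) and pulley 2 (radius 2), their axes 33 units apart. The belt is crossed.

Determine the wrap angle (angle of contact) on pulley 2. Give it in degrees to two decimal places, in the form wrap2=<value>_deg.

crossed belt: β = asin((r1+r2)/C) = asin(4/33) = 6.9621°
wrap1 = wrap2 = π + 2β = 193.9241°

wrap2=193.92_deg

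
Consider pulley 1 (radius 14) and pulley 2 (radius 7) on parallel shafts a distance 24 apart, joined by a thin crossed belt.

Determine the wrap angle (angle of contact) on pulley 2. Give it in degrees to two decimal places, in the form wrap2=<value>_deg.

crossed belt: β = asin((r1+r2)/C) = asin(21/24) = 61.0450°
wrap1 = wrap2 = π + 2β = 302.0900°

wrap2=302.09_deg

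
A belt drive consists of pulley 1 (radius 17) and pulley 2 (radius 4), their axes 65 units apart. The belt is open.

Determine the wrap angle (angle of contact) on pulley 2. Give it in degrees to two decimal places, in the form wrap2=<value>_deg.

wrap2=156.93_deg

open belt: β = asin((r2−r1)/C) = asin(-13/65) = -11.5370°
wrap1 = π − 2β = 203.0739°
wrap2 = π + 2β = 156.9261°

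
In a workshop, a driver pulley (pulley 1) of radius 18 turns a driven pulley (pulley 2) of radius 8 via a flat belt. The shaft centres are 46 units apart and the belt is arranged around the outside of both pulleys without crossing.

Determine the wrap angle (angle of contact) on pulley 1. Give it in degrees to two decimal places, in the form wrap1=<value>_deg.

open belt: β = asin((r2−r1)/C) = asin(-10/46) = -12.5559°
wrap1 = π − 2β = 205.1117°
wrap2 = π + 2β = 154.8883°

wrap1=205.11_deg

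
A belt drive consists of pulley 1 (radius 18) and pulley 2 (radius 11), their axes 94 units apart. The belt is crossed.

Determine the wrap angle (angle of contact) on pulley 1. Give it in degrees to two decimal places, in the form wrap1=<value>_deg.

wrap1=215.94_deg

crossed belt: β = asin((r1+r2)/C) = asin(29/94) = 17.9695°
wrap1 = wrap2 = π + 2β = 215.9390°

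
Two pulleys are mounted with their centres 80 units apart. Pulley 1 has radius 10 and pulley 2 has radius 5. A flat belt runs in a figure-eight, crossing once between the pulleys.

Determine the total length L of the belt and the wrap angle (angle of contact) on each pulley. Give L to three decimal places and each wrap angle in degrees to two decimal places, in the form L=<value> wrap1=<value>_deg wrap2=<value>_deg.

L=209.945 wrap1=201.61_deg wrap2=201.61_deg

crossed belt: β = asin((r1+r2)/C) = asin(15/80) = 10.8069°
wrap1 = wrap2 = π + 2β = 201.6138°
tangent length = C·cosβ = 78.5812
L = (r1+r2)·wrap + 2·C·cosβ = 15·3.5188 + 2·78.5812 = 209.9447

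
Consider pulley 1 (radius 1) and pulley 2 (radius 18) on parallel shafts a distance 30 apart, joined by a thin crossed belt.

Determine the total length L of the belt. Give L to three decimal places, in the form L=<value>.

L=132.185

crossed belt: β = asin((r1+r2)/C) = asin(19/30) = 39.2965°
wrap1 = wrap2 = π + 2β = 258.5930°
tangent length = C·cosβ = 23.2164
L = (r1+r2)·wrap + 2·C·cosβ = 19·4.5133 + 2·23.2164 = 132.1854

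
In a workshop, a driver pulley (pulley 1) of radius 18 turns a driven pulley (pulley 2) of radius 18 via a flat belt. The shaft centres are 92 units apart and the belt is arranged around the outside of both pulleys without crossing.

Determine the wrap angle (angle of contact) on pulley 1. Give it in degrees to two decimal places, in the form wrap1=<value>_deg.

wrap1=180.00_deg

open belt: β = asin((r2−r1)/C) = asin(0/92) = 0.0000°
wrap1 = π − 2β = 180.0000°
wrap2 = π + 2β = 180.0000°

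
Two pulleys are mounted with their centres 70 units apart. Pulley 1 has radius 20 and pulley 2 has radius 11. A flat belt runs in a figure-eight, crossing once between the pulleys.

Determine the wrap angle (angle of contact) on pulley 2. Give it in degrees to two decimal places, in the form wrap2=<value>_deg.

wrap2=232.57_deg

crossed belt: β = asin((r1+r2)/C) = asin(31/70) = 26.2863°
wrap1 = wrap2 = π + 2β = 232.5726°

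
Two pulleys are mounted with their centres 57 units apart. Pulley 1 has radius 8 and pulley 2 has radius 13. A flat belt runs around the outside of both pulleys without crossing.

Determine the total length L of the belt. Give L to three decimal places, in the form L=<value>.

open belt: β = asin((r2−r1)/C) = asin(5/57) = 5.0324°
wrap1 = π − 2β = 169.9352°
wrap2 = π + 2β = 190.0648°
tangent length = C·cosβ = 56.7803
L = r1·wrap1 + r2·wrap2 + 2·C·cosβ = 8·2.9659 + 13·3.3173 + 2·56.7803 = 180.4123

L=180.412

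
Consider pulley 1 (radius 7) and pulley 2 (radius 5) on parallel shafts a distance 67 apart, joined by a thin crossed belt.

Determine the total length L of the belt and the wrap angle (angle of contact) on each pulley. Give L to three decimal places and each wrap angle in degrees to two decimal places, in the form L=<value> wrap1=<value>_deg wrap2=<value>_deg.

crossed belt: β = asin((r1+r2)/C) = asin(12/67) = 10.3176°
wrap1 = wrap2 = π + 2β = 200.6352°
tangent length = C·cosβ = 65.9166
L = (r1+r2)·wrap + 2·C·cosβ = 12·3.5017 + 2·65.9166 = 173.8542

L=173.854 wrap1=200.64_deg wrap2=200.64_deg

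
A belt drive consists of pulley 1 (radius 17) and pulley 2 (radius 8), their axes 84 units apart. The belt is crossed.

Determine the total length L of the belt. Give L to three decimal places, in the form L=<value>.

crossed belt: β = asin((r1+r2)/C) = asin(25/84) = 17.3147°
wrap1 = wrap2 = π + 2β = 214.6293°
tangent length = C·cosβ = 80.1935
L = (r1+r2)·wrap + 2·C·cosβ = 25·3.7460 + 2·80.1935 = 254.0367

L=254.037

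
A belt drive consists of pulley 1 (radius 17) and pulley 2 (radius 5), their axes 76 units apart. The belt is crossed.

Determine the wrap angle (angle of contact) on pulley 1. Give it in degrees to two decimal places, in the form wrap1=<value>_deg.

wrap1=213.65_deg

crossed belt: β = asin((r1+r2)/C) = asin(22/76) = 16.8264°
wrap1 = wrap2 = π + 2β = 213.6529°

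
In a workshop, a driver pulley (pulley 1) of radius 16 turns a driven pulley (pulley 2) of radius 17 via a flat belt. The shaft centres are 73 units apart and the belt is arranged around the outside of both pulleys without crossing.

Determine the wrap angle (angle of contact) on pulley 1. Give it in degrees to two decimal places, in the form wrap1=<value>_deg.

open belt: β = asin((r2−r1)/C) = asin(1/73) = 0.7849°
wrap1 = π − 2β = 178.4302°
wrap2 = π + 2β = 181.5698°

wrap1=178.43_deg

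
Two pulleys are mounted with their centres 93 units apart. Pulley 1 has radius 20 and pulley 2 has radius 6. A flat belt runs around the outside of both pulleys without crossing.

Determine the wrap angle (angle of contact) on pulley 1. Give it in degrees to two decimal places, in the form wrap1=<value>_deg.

wrap1=197.32_deg

open belt: β = asin((r2−r1)/C) = asin(-14/93) = -8.6581°
wrap1 = π − 2β = 197.3162°
wrap2 = π + 2β = 162.6838°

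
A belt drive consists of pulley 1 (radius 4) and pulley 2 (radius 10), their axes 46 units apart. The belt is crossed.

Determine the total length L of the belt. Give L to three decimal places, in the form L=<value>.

crossed belt: β = asin((r1+r2)/C) = asin(14/46) = 17.7189°
wrap1 = wrap2 = π + 2β = 215.4379°
tangent length = C·cosβ = 43.8178
L = (r1+r2)·wrap + 2·C·cosβ = 14·3.7601 + 2·43.8178 = 140.2770

L=140.277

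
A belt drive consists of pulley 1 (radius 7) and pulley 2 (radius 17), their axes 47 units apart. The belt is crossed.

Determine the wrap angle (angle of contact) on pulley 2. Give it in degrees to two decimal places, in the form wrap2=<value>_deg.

wrap2=241.41_deg

crossed belt: β = asin((r1+r2)/C) = asin(24/47) = 30.7064°
wrap1 = wrap2 = π + 2β = 241.4127°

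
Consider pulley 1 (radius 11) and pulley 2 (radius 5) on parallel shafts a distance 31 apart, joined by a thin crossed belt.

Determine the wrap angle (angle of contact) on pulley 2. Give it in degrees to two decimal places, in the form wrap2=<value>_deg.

wrap2=242.15_deg

crossed belt: β = asin((r1+r2)/C) = asin(16/31) = 31.0730°
wrap1 = wrap2 = π + 2β = 242.1459°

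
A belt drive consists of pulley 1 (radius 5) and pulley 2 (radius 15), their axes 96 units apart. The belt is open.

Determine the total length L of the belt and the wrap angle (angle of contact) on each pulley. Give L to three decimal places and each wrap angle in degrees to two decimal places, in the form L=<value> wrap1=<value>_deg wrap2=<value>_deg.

open belt: β = asin((r2−r1)/C) = asin(10/96) = 5.9792°
wrap1 = π − 2β = 168.0417°
wrap2 = π + 2β = 191.9583°
tangent length = C·cosβ = 95.4777
L = r1·wrap1 + r2·wrap2 + 2·C·cosβ = 5·2.9329 + 15·3.3503 + 2·95.4777 = 255.8745

L=255.874 wrap1=168.04_deg wrap2=191.96_deg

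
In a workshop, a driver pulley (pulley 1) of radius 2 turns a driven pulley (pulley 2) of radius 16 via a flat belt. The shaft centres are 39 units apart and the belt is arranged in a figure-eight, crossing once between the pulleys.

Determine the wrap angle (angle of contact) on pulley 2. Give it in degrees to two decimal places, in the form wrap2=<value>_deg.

wrap2=234.97_deg

crossed belt: β = asin((r1+r2)/C) = asin(18/39) = 27.4864°
wrap1 = wrap2 = π + 2β = 234.9729°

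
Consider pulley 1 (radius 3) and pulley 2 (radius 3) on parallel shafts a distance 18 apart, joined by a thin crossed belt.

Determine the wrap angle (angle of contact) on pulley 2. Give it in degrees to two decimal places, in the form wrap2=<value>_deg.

wrap2=218.94_deg

crossed belt: β = asin((r1+r2)/C) = asin(6/18) = 19.4712°
wrap1 = wrap2 = π + 2β = 218.9424°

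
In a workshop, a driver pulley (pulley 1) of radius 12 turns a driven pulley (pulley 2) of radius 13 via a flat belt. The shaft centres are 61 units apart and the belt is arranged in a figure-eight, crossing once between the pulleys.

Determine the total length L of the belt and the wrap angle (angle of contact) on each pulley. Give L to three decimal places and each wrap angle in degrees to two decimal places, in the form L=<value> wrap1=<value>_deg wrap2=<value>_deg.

L=210.937 wrap1=228.39_deg wrap2=228.39_deg

crossed belt: β = asin((r1+r2)/C) = asin(25/61) = 24.1945°
wrap1 = wrap2 = π + 2β = 228.3891°
tangent length = C·cosβ = 55.6417
L = (r1+r2)·wrap + 2·C·cosβ = 25·3.9861 + 2·55.6417 = 210.9370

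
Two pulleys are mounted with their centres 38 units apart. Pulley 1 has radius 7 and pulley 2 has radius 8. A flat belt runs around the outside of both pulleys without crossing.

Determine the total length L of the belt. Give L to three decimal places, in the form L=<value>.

open belt: β = asin((r2−r1)/C) = asin(1/38) = 1.5080°
wrap1 = π − 2β = 176.9841°
wrap2 = π + 2β = 183.0159°
tangent length = C·cosβ = 37.9868
L = r1·wrap1 + r2·wrap2 + 2·C·cosβ = 7·3.0890 + 8·3.1942 + 2·37.9868 = 123.1502

L=123.150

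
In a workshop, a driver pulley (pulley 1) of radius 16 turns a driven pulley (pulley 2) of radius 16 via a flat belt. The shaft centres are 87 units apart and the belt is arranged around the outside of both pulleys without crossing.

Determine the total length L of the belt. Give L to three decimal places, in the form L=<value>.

L=274.531

open belt: β = asin((r2−r1)/C) = asin(0/87) = 0.0000°
wrap1 = π − 2β = 180.0000°
wrap2 = π + 2β = 180.0000°
tangent length = C·cosβ = 87.0000
L = r1·wrap1 + r2·wrap2 + 2·C·cosβ = 16·3.1416 + 16·3.1416 + 2·87.0000 = 274.5310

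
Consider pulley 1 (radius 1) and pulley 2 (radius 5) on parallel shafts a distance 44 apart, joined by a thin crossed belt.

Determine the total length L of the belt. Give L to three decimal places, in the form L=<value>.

crossed belt: β = asin((r1+r2)/C) = asin(6/44) = 7.8375°
wrap1 = wrap2 = π + 2β = 195.6750°
tangent length = C·cosβ = 43.5890
L = (r1+r2)·wrap + 2·C·cosβ = 6·3.4152 + 2·43.5890 = 107.6690

L=107.669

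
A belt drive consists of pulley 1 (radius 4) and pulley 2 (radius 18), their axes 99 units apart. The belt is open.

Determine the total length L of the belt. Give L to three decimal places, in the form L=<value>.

L=269.098

open belt: β = asin((r2−r1)/C) = asin(14/99) = 8.1297°
wrap1 = π − 2β = 163.7406°
wrap2 = π + 2β = 196.2594°
tangent length = C·cosβ = 98.0051
L = r1·wrap1 + r2·wrap2 + 2·C·cosβ = 4·2.8578 + 18·3.4254 + 2·98.0051 = 269.0982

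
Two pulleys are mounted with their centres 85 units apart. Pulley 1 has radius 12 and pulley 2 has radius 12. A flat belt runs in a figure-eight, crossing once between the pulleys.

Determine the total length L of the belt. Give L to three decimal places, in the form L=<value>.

L=252.221

crossed belt: β = asin((r1+r2)/C) = asin(24/85) = 16.4007°
wrap1 = wrap2 = π + 2β = 212.8014°
tangent length = C·cosβ = 81.5414
L = (r1+r2)·wrap + 2·C·cosβ = 24·3.7141 + 2·81.5414 = 252.2208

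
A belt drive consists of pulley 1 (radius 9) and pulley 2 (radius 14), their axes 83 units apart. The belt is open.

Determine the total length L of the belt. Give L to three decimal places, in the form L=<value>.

open belt: β = asin((r2−r1)/C) = asin(5/83) = 3.4536°
wrap1 = π − 2β = 173.0927°
wrap2 = π + 2β = 186.9073°
tangent length = C·cosβ = 82.8493
L = r1·wrap1 + r2·wrap2 + 2·C·cosβ = 9·3.0210 + 14·3.2621 + 2·82.8493 = 238.5579

L=238.558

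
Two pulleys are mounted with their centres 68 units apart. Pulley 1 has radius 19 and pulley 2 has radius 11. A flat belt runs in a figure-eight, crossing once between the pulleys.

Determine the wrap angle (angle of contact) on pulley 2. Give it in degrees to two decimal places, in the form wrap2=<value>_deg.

crossed belt: β = asin((r1+r2)/C) = asin(30/68) = 26.1790°
wrap1 = wrap2 = π + 2β = 232.3579°

wrap2=232.36_deg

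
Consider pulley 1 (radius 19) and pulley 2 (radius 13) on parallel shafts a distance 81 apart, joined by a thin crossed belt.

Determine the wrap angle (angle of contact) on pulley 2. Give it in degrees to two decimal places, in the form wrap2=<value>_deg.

wrap2=226.54_deg

crossed belt: β = asin((r1+r2)/C) = asin(32/81) = 23.2698°
wrap1 = wrap2 = π + 2β = 226.5396°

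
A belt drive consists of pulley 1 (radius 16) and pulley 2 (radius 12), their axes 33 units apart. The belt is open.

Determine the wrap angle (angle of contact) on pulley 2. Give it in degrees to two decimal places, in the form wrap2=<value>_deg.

wrap2=166.08_deg

open belt: β = asin((r2−r1)/C) = asin(-4/33) = -6.9621°
wrap1 = π − 2β = 193.9241°
wrap2 = π + 2β = 166.0759°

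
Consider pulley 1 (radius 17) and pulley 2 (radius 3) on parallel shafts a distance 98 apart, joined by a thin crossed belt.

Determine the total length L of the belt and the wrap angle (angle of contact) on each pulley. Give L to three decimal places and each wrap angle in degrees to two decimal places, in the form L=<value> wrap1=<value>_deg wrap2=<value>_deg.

L=262.928 wrap1=203.55_deg wrap2=203.55_deg

crossed belt: β = asin((r1+r2)/C) = asin(20/98) = 11.7757°
wrap1 = wrap2 = π + 2β = 203.5515°
tangent length = C·cosβ = 95.9375
L = (r1+r2)·wrap + 2·C·cosβ = 20·3.5526 + 2·95.9375 = 262.9278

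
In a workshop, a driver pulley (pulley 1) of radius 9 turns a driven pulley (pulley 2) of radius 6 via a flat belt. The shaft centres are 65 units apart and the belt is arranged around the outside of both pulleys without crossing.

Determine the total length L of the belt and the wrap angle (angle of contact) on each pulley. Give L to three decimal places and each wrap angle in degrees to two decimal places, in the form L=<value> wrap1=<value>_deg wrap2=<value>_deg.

open belt: β = asin((r2−r1)/C) = asin(-3/65) = -2.6454°
wrap1 = π − 2β = 185.2907°
wrap2 = π + 2β = 174.7093°
tangent length = C·cosβ = 64.9307
L = r1·wrap1 + r2·wrap2 + 2·C·cosβ = 9·3.2339 + 6·3.0493 + 2·64.9307 = 177.2624

L=177.262 wrap1=185.29_deg wrap2=174.71_deg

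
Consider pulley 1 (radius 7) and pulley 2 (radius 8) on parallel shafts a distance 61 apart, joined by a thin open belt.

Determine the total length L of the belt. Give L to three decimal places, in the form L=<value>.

L=169.140

open belt: β = asin((r2−r1)/C) = asin(1/61) = 0.9393°
wrap1 = π − 2β = 178.1214°
wrap2 = π + 2β = 181.8786°
tangent length = C·cosβ = 60.9918
L = r1·wrap1 + r2·wrap2 + 2·C·cosβ = 7·3.1088 + 8·3.1744 + 2·60.9918 = 169.1403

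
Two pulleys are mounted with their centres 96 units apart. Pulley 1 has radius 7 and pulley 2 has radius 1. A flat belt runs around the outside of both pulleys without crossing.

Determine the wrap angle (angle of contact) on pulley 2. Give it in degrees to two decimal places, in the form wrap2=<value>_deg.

open belt: β = asin((r2−r1)/C) = asin(-6/96) = -3.5833°
wrap1 = π − 2β = 187.1666°
wrap2 = π + 2β = 172.8334°

wrap2=172.83_deg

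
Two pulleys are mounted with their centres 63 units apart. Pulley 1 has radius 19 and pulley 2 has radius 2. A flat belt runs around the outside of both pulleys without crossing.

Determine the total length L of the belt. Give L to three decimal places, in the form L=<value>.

L=196.589

open belt: β = asin((r2−r1)/C) = asin(-17/63) = -15.6548°
wrap1 = π − 2β = 211.3096°
wrap2 = π + 2β = 148.6904°
tangent length = C·cosβ = 60.6630
L = r1·wrap1 + r2·wrap2 + 2·C·cosβ = 19·3.6880 + 2·2.5951 + 2·60.6630 = 196.5892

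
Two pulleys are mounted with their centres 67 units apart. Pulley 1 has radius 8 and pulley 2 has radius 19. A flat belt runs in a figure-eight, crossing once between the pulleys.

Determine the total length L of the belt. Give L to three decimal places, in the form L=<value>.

L=229.859

crossed belt: β = asin((r1+r2)/C) = asin(27/67) = 23.7649°
wrap1 = wrap2 = π + 2β = 227.5298°
tangent length = C·cosβ = 61.3188
L = (r1+r2)·wrap + 2·C·cosβ = 27·3.9711 + 2·61.3188 = 229.8586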